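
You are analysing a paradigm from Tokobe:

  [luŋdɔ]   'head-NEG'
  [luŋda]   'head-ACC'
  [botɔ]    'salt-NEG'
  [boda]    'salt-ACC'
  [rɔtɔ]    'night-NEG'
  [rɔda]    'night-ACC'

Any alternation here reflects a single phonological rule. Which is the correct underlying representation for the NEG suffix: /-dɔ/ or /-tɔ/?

The NEG suffix surfaces as [-dɔ] and [-tɔ], depending on the final segment of the stem.
The ACC suffix, which begins with [d], is invariant after every stem; so [d] is not altered by any rule here.
So the underlying form is /-tɔ/, and voiceless stops become voiced after a nasal.

/-tɔ/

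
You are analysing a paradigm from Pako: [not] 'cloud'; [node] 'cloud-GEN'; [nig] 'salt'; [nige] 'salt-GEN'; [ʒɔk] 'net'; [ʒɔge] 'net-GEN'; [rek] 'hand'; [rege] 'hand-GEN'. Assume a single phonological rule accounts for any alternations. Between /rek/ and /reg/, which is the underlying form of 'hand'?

The stem for 'hand' ends in [k] in [rek] but [g] in [rege].
The stem 'salt' ([nig], [nige]) shows [g] unchanged in both environments, so [g] cannot be basic with [k] derived in isolation.
The alternation reflects intervocalic voicing: voiceless stops become voiced between vowels. /k/ is underlying.

/rek/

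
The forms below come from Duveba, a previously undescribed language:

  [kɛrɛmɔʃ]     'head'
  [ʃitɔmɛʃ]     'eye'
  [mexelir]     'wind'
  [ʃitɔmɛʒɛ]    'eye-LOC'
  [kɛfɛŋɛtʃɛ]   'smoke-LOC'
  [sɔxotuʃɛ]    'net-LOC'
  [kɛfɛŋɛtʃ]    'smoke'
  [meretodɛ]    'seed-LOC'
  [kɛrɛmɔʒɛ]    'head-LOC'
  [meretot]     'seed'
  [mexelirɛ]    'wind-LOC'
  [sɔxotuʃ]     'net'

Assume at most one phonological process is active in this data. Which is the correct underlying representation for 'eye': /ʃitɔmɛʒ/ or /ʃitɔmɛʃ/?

The root 'eye' surfaces as [ʃitɔmɛʒɛ] and [ʃitɔmɛʃ], with a stem-final [ʒ] ~ [ʃ] alternation.
The stem 'net' ([sɔxotuʃɛ], [sɔxotuʃ]) shows [ʃ] unchanged in both environments, so [ʃ] cannot be basic with [ʒ] derived before the LOC suffix.
So /ʒ/ is underlying, and a rule of word-final obstruent devoicing — voiced obstruents become voiceless word-finally — gives [ʃ].

/ʃitɔmɛʒ/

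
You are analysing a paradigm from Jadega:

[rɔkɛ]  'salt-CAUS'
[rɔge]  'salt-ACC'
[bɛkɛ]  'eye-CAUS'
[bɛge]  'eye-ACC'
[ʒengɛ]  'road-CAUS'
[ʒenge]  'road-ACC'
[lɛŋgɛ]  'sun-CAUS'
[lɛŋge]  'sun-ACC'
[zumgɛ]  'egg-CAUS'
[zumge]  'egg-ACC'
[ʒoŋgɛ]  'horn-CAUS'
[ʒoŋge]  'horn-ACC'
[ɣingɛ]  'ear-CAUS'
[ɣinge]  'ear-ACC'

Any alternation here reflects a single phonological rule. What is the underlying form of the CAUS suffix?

/-kɛ/

The CAUS morpheme has two allomorphs, [-gɛ] and [-kɛ].
By contrast the ACC suffix keeps its initial [g] throughout — that segment must be underlying.
The CAUS suffix is therefore /-kɛ/ underlyingly, with post-nasal voicing: voiceless stops become voiced after a nasal.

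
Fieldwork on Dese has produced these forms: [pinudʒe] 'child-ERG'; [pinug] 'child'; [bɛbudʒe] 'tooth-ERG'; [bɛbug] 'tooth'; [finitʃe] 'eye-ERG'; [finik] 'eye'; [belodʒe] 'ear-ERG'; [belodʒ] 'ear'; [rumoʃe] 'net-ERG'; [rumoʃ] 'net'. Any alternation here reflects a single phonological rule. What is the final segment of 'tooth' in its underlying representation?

/g/

'tooth' shows [dʒ] ~ [g] at the end of the stem ([bɛbudʒe] vs [bɛbug]).
But 'ear' keeps [dʒ] in both environments ([belodʒe], [belodʒ]), so there is no rule changing /dʒ/ to [g] in isolation.
Therefore /g/ is basic and [dʒ] is derived by palatalization before a front vowel (/k/ and /g/ become palato-alveolar [tʃ] and [dʒ] before a front vowel).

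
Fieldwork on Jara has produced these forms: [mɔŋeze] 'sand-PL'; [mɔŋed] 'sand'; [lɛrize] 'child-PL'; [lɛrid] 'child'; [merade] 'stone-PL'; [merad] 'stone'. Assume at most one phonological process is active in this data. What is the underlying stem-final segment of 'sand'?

The root 'sand' surfaces as [mɔŋeze] and [mɔŋed], with a stem-final [z] ~ [d] alternation.
Compare 'stone', with invariant [d] in [merade] and [merad]: an analysis with underlying /d/ and a rule producing [z] before the PL suffix would wrongly predict alternation here too.
The alternation reflects word-final hardening: voiced fricatives become stops word-finally. /z/ is underlying.

/z/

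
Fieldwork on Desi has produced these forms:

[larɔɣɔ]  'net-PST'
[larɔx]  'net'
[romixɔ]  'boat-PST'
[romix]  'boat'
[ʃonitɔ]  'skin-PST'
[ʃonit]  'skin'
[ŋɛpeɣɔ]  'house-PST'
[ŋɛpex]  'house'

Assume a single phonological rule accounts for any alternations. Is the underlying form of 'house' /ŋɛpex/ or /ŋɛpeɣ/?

'house' shows [ɣ] ~ [x] at the end of the stem ([ŋɛpeɣɔ] vs [ŋɛpex]).
If /x/ were underlying and a rule turned it into [ɣ] before the PST suffix, 'boat' would also alternate; but it has [x] in both [romixɔ] and [romix].
Therefore /ɣ/ is basic and [x] is derived by word-final obstruent devoicing (voiced obstruents become voiceless word-finally).

/ŋɛpeɣ/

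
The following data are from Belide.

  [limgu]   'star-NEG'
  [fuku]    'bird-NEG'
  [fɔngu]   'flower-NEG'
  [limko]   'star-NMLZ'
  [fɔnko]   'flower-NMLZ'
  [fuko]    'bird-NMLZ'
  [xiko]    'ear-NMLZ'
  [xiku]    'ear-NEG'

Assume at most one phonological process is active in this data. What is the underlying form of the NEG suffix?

/-gu/

The NEG suffix surfaces as [-gu] and [-ku], depending on the final segment of the stem.
By contrast the NMLZ suffix keeps its initial [k] throughout — that segment must be underlying.
The NEG suffix is therefore /-gu/ underlyingly, with post-vocalic devoicing: voiced stops become voiceless after a vowel.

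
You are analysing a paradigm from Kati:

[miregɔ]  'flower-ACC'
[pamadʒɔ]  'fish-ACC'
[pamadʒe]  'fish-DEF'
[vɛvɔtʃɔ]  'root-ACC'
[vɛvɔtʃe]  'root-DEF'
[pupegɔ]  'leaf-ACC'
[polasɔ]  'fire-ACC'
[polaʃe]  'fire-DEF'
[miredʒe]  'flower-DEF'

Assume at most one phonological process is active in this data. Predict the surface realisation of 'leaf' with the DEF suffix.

[pupedʒe]

The root 'flower' surfaces as [miredʒe] and [miregɔ], with a stem-final [dʒ] ~ [g] alternation.
But 'fish' keeps [dʒ] in both environments ([pamadʒe], [pamadʒɔ]), so there is no rule changing /dʒ/ to [g] before the ACC suffix.
The underlying segment must be /g/; /g/ and /s/ become palato-alveolar [dʒ] and [ʃ] before a front vowel, yielding [dʒ] there.
From [pupegɔ] the stem 'leaf' is /pupeg/; before a front vowel this yields [pupedʒe].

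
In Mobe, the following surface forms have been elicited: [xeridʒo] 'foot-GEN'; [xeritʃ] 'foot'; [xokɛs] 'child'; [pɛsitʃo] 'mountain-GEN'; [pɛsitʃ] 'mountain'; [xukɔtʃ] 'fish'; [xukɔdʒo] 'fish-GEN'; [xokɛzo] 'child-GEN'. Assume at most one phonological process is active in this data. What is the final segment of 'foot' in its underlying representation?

In [xeridʒo] and [xeritʃ] the final segment of 'foot' alternates: [dʒ] ~ [tʃ].
Compare 'mountain', with invariant [tʃ] in [pɛsitʃo] and [pɛsitʃ]: an analysis with underlying /tʃ/ and a rule producing [dʒ] before the GEN suffix would wrongly predict alternation here too.
The underlying segment must be /dʒ/; voiced obstruents become voiceless word-finally, yielding [tʃ] there.

/dʒ/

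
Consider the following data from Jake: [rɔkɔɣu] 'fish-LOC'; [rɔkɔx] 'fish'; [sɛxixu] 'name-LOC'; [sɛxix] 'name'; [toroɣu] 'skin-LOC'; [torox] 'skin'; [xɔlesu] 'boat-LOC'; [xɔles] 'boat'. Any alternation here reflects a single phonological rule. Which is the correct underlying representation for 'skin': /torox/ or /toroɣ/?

/toroɣ/

In [toroɣu] and [torox] the final segment of 'skin' alternates: [ɣ] ~ [x].
If /x/ were underlying and a rule turned it into [ɣ] before the LOC suffix, 'name' would also alternate; but it has [x] in both [sɛxixu] and [sɛxix].
The underlying segment must be /ɣ/; voiced obstruents become voiceless word-finally, yielding [x] there.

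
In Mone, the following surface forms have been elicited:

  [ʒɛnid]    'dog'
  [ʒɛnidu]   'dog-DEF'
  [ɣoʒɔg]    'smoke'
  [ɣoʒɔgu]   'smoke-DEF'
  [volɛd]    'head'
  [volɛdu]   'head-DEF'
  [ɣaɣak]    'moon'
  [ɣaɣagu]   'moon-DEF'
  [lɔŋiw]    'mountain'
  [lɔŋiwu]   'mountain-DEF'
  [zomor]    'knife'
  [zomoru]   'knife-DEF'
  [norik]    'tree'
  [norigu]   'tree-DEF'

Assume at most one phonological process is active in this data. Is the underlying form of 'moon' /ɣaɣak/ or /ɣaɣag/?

/ɣaɣak/

'moon' shows [k] ~ [g] at the end of the stem ([ɣaɣak] vs [ɣaɣagu]).
If /g/ were underlying and a rule turned it into [k] in isolation, 'smoke' would also alternate; but it has [g] in both [ɣoʒɔg] and [ɣoʒɔgu].
Therefore /k/ is basic and [g] is derived by intervocalic voicing (voiceless stops become voiced between vowels).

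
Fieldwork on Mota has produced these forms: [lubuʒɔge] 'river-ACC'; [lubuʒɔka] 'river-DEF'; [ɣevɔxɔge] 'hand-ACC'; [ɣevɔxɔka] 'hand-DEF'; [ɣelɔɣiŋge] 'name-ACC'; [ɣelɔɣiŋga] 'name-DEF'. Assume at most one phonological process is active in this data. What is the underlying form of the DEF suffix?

The DEF morpheme has two allomorphs, [-ga] and [-ka].
By contrast the ACC suffix keeps its initial [g] throughout — that segment must be underlying.
The DEF suffix is therefore /-ka/ underlyingly, with post-nasal voicing: voiceless stops become voiced after a nasal.

/-ka/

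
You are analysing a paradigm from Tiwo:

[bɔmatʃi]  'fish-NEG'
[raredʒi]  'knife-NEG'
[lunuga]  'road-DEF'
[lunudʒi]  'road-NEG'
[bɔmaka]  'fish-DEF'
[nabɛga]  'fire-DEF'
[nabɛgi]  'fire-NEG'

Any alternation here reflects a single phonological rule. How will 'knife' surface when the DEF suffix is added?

[rarega]

The stem for 'road' ends in [dʒ] in [lunudʒi] but [g] in [lunuga].
Compare 'fire', with invariant [g] in [nabɛgi] and [nabɛga]: an analysis with underlying /g/ and a rule producing [dʒ] before the NEG suffix would wrongly predict alternation here too.
The alternation reflects depalatalization: palato-alveolar /tʃ/ and /dʒ/ become [k] and [g] when no front vowel follows. /dʒ/ is underlying.
From [raredʒi] the stem 'knife' is /raredʒ/; when no front vowel follows this yields [rarega].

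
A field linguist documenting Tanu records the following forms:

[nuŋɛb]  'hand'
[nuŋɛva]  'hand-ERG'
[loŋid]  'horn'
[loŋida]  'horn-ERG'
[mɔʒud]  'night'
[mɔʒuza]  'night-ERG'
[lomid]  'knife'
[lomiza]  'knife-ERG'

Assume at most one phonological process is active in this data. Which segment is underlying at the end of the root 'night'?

The stem for 'night' ends in [d] in [mɔʒud] but [z] in [mɔʒuza].
Compare 'horn', with invariant [d] in [loŋid] and [loŋida]: an analysis with underlying /d/ and a rule producing [z] before the ERG suffix would wrongly predict alternation here too.
Therefore /z/ is basic and [d] is derived by word-final hardening (voiced fricatives become stops word-finally).

/z/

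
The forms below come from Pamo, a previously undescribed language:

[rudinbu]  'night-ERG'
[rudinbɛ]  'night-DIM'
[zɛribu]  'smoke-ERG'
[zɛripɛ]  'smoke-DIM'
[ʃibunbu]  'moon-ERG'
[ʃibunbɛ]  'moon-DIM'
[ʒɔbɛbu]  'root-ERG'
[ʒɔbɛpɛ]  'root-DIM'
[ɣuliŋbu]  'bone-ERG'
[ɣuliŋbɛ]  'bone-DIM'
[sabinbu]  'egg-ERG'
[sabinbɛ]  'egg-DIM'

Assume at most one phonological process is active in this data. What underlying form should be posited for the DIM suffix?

The DIM suffix surfaces as [-bɛ] and [-pɛ], depending on the final segment of the stem.
By contrast the ERG suffix keeps its initial [b] throughout — that segment must be underlying.
The DIM suffix is therefore /-pɛ/ underlyingly, with post-nasal voicing: voiceless stops become voiced after a nasal.

/-pɛ/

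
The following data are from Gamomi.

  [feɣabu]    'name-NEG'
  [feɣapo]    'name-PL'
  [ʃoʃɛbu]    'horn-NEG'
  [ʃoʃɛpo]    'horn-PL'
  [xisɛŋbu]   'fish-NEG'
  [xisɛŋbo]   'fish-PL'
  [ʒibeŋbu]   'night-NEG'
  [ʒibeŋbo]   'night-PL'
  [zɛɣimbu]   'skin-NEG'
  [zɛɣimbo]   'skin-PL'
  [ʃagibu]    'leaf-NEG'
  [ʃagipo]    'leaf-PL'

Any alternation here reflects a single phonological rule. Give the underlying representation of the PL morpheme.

/-po/

The PL suffix surfaces as [-bo] and [-po], depending on the final segment of the stem.
By contrast the NEG suffix keeps its initial [b] throughout — that segment must be underlying.
So the underlying form is /-po/, and voiceless stops become voiced after a nasal.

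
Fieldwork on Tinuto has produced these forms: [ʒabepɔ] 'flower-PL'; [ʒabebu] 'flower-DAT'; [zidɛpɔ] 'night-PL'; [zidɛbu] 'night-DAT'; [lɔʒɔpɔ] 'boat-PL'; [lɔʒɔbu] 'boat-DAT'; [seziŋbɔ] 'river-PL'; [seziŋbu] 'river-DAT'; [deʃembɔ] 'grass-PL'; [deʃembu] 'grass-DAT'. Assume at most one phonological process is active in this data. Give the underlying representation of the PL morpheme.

/-pɔ/

The PL morpheme has two allomorphs, [-bɔ] and [-pɔ].
The DAT suffix, which begins with [b], is invariant after every stem; so [b] is not altered by any rule here.
The PL suffix is therefore /-pɔ/ underlyingly, with post-nasal voicing: voiceless stops become voiced after a nasal.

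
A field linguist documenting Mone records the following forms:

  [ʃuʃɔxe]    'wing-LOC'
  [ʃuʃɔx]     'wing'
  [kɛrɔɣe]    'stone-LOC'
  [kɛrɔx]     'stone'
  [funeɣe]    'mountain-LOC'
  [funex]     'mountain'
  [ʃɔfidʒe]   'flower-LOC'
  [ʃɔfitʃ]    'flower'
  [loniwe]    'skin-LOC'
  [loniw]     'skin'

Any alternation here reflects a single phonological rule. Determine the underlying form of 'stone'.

The stem for 'stone' ends in [ɣ] in [kɛrɔɣe] but [x] in [kɛrɔx].
Compare 'wing', with invariant [x] in [ʃuʃɔxe] and [ʃuʃɔx]: an analysis with underlying /x/ and a rule producing [ɣ] before the LOC suffix would wrongly predict alternation here too.
So /ɣ/ is underlying, and a rule of word-final obstruent devoicing — voiced obstruents become voiceless word-finally — gives [x].
Hence 'stone' is /kɛrɔɣ/ underlyingly.

/kɛrɔɣ/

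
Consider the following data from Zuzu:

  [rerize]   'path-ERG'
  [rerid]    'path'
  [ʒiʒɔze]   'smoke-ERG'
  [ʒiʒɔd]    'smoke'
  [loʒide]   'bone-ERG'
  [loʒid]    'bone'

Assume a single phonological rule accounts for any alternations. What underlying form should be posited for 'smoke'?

/ʒiʒɔz/

In [ʒiʒɔze] and [ʒiʒɔd] the final segment of 'smoke' alternates: [z] ~ [d].
Compare 'bone', with invariant [d] in [loʒide] and [loʒid]: an analysis with underlying /d/ and a rule producing [z] before the ERG suffix would wrongly predict alternation here too.
So /z/ is underlying, and a rule of word-final hardening — voiced fricatives become stops word-finally — gives [d].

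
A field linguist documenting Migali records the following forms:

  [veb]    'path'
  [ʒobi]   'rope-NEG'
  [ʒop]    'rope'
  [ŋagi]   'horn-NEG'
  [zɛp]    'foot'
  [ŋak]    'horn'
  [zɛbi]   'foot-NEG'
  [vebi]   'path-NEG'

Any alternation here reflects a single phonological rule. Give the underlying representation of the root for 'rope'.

In [ʒop] and [ʒobi] the final segment of 'rope' alternates: [p] ~ [b].
But 'path' keeps [b] in both environments ([veb], [vebi]), so there is no rule changing /b/ to [p] in isolation.
Therefore /p/ is basic and [b] is derived by intervocalic voicing (voiceless stops become voiced between vowels).
So 'rope' = /ʒop/.

/ʒop/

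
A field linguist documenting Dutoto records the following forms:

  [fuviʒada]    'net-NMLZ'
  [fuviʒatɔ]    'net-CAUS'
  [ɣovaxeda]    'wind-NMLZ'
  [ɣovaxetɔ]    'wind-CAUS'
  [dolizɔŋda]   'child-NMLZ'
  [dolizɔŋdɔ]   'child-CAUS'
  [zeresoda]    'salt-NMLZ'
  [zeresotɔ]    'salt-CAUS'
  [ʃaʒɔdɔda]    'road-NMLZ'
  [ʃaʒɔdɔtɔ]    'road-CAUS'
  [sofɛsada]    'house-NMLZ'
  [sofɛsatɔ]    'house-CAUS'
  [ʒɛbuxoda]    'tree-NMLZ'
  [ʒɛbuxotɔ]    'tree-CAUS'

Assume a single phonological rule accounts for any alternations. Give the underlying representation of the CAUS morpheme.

The CAUS suffix surfaces as [-dɔ] and [-tɔ], depending on the final segment of the stem.
By contrast the NMLZ suffix keeps its initial [d] throughout — that segment must be underlying.
So the underlying form is /-tɔ/, and voiceless stops become voiced after a nasal.

/-tɔ/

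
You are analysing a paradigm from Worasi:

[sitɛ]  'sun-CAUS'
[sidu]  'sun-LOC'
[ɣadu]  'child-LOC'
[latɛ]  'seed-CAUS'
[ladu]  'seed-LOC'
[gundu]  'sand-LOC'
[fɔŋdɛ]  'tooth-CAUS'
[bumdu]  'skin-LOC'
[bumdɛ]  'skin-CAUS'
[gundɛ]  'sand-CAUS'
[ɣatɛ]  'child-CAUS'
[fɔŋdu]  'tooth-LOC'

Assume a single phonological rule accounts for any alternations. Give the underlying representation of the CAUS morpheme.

/-tɛ/

The CAUS suffix surfaces as [-dɛ] and [-tɛ], depending on the final segment of the stem.
By contrast the LOC suffix keeps its initial [d] throughout — that segment must be underlying.
The CAUS suffix is therefore /-tɛ/ underlyingly, with post-nasal voicing: voiceless stops become voiced after a nasal.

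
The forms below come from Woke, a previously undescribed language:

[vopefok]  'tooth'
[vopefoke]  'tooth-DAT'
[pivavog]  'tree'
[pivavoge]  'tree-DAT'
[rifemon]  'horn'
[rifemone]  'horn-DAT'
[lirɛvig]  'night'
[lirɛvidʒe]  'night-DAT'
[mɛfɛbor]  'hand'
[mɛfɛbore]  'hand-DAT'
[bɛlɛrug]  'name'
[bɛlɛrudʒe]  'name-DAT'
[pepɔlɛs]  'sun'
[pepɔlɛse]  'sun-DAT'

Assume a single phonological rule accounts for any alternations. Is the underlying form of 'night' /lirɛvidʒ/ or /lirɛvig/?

/lirɛvidʒ/

The root 'night' surfaces as [lirɛvig] and [lirɛvidʒe], with a stem-final [g] ~ [dʒ] alternation.
But 'tree' keeps [g] in both environments ([pivavog], [pivavoge]), so there is no rule changing /g/ to [dʒ] before the DAT suffix.
The underlying segment must be /dʒ/; palato-alveolar /dʒ/ becomes [g] when no front vowel follows, yielding [g] there.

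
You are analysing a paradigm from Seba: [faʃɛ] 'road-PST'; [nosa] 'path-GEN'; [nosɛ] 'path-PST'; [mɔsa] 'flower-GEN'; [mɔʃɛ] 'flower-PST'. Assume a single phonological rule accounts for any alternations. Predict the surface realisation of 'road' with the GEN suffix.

[fasa]

The stem for 'flower' ends in [s] in [mɔsa] but [ʃ] in [mɔʃɛ].
If /s/ were underlying and a rule turned it into [ʃ] before the PST suffix, 'path' would also alternate; but it has [s] in both [nosa] and [nosɛ].
Therefore /ʃ/ is basic and [s] is derived by depalatalization (palato-alveolar /ʃ/ becomes [s] when no front vowel follows).
The one attested form of 'road', [faʃɛ], shows underlying /faʃ/. Applying the same rule when no front vowel follows gives [fasa].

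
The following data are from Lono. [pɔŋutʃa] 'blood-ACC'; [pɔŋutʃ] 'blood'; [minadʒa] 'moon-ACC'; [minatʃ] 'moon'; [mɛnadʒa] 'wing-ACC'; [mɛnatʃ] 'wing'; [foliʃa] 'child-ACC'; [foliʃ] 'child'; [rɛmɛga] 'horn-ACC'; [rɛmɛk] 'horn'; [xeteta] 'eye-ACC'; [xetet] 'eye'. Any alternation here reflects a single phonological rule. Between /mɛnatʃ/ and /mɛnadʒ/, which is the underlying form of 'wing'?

/mɛnadʒ/

The stem for 'wing' ends in [dʒ] in [mɛnadʒa] but [tʃ] in [mɛnatʃ].
If /tʃ/ were underlying and a rule turned it into [dʒ] before the ACC suffix, 'blood' would also alternate; but it has [tʃ] in both [pɔŋutʃa] and [pɔŋutʃ].
Therefore /dʒ/ is basic and [tʃ] is derived by word-final obstruent devoicing (voiced obstruents become voiceless word-finally).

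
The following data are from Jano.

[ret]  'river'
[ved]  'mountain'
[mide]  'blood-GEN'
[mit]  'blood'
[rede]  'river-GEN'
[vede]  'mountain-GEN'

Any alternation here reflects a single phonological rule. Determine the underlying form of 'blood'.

'blood' shows [d] ~ [t] at the end of the stem ([mide] vs [mit]).
Compare 'mountain', with invariant [d] in [vede] and [ved]: an analysis with underlying /d/ and a rule producing [t] in isolation would wrongly predict alternation here too.
Therefore /t/ is basic and [d] is derived by intervocalic voicing (voiceless stops become voiced between vowels).

/mit/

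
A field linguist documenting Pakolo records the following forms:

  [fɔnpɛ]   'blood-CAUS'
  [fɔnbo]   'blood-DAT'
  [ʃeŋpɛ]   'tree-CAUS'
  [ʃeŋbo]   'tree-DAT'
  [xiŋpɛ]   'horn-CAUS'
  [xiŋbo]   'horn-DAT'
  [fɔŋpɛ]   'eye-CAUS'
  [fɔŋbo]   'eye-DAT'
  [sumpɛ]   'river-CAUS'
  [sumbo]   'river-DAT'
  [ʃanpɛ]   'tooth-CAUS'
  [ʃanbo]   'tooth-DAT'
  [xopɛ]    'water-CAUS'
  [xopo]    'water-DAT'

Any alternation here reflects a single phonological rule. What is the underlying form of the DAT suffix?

The DAT suffix surfaces as [-bo] and [-po], depending on the final segment of the stem.
By contrast the CAUS suffix keeps its initial [p] throughout — that segment must be underlying.
So the underlying form is /-bo/, and voiced stops become voiceless after a vowel.

/-bo/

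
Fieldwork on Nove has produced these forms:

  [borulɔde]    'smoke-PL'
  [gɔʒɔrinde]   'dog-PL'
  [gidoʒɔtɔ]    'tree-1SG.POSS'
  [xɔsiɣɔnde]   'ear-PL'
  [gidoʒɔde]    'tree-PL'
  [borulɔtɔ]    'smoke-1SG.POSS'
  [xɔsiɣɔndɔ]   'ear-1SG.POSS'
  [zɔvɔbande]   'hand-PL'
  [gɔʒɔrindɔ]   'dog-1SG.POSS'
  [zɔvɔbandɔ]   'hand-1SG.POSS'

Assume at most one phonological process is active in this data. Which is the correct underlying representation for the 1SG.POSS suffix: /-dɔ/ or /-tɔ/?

/-tɔ/

The 1SG.POSS suffix surfaces as [-dɔ] and [-tɔ], depending on the final segment of the stem.
By contrast the PL suffix keeps its initial [d] throughout — that segment must be underlying.
So the underlying form is /-tɔ/, and voiceless stops become voiced after a nasal.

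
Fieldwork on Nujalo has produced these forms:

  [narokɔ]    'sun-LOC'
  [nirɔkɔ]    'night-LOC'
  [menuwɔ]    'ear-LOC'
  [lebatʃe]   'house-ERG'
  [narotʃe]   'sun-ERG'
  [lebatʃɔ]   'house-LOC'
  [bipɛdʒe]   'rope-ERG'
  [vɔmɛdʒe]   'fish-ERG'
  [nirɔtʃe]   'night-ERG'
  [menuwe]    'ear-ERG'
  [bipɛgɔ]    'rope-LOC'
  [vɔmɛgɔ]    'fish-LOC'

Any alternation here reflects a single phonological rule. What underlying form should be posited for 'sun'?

/narok/

The stem for 'sun' ends in [k] in [narokɔ] but [tʃ] in [narotʃe].
The stem 'house' ([lebatʃɔ], [lebatʃe]) shows [tʃ] unchanged in both environments, so [tʃ] cannot be basic with [k] derived before the LOC suffix.
Therefore /k/ is basic and [tʃ] is derived by palatalization before a front vowel (/k/ and /g/ become palato-alveolar [tʃ] and [dʒ] before a front vowel).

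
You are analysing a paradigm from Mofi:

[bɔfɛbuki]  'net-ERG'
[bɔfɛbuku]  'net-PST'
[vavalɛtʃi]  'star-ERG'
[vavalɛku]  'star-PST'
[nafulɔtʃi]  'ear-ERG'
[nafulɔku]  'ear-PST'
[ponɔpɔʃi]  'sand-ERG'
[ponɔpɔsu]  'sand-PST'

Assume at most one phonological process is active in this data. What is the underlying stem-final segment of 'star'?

In [vavalɛtʃi] and [vavalɛku] the final segment of 'star' alternates: [tʃ] ~ [k].
But 'net' keeps [k] in both environments ([bɔfɛbuki], [bɔfɛbuku]), so there is no rule changing /k/ to [tʃ] before the ERG suffix.
The alternation reflects depalatalization: palato-alveolar /tʃ/ and /ʃ/ become [k] and [s] when no front vowel follows. /tʃ/ is underlying.

/tʃ/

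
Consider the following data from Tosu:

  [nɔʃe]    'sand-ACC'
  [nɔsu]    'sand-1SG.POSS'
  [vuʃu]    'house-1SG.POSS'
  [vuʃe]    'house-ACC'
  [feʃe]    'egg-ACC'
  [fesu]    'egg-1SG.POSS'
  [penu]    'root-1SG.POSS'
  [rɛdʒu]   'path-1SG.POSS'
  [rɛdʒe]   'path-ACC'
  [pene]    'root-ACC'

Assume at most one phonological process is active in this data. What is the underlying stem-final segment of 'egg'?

/s/

The root 'egg' surfaces as [fesu] and [feʃe], with a stem-final [s] ~ [ʃ] alternation.
But 'house' keeps [ʃ] in both environments ([vuʃu], [vuʃe]), so there is no rule changing /ʃ/ to [s] before the 1SG.POSS suffix.
The alternation reflects palatalization before a front vowel: /s/ becomes palato-alveolar [ʃ] before a front vowel. /s/ is underlying.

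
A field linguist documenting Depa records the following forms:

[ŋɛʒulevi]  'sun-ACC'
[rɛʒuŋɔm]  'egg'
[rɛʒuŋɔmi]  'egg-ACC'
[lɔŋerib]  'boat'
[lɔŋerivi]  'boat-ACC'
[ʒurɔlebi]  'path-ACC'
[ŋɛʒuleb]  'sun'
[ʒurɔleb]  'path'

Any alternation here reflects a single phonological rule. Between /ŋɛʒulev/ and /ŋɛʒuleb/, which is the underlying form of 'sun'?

The root 'sun' surfaces as [ŋɛʒulevi] and [ŋɛʒuleb], with a stem-final [v] ~ [b] alternation.
The stem 'path' ([ʒurɔlebi], [ʒurɔleb]) shows [b] unchanged in both environments, so [b] cannot be basic with [v] derived before the ACC suffix.
The underlying segment must be /v/; voiced fricatives become stops word-finally, yielding [b] there.

/ŋɛʒulev/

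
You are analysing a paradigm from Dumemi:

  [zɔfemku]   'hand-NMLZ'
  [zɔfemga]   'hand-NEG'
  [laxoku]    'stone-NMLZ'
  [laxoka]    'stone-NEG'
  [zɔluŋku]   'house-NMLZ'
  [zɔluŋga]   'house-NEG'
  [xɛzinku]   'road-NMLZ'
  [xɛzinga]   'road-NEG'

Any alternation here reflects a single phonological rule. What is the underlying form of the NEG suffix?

/-ga/

The NEG suffix surfaces as [-ga] and [-ka], depending on the final segment of the stem.
The NMLZ suffix, which begins with [k], is invariant after every stem; so [k] is not altered by any rule here.
So the underlying form is /-ga/, and voiced stops become voiceless after a vowel.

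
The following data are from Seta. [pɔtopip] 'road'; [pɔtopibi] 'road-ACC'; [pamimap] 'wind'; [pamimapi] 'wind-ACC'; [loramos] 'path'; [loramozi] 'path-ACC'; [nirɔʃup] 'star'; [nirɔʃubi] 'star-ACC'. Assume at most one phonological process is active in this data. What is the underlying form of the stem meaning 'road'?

The stem for 'road' ends in [p] in [pɔtopip] but [b] in [pɔtopibi].
But 'wind' keeps [p] in both environments ([pamimap], [pamimapi]), so there is no rule changing /p/ to [b] before the ACC suffix.
Therefore /b/ is basic and [p] is derived by word-final obstruent devoicing (voiced obstruents become voiceless word-finally).

/pɔtopib/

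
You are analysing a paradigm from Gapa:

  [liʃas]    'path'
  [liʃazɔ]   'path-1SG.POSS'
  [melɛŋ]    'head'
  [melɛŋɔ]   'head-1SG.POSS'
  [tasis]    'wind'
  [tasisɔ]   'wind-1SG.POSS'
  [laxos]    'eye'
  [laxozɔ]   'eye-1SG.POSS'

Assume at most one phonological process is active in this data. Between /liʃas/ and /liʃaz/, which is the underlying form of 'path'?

In [liʃas] and [liʃazɔ] the final segment of 'path' alternates: [s] ~ [z].
But 'wind' keeps [s] in both environments ([tasis], [tasisɔ]), so there is no rule changing /s/ to [z] before the 1SG.POSS suffix.
Therefore /z/ is basic and [s] is derived by word-final obstruent devoicing (voiced obstruents become voiceless word-finally).

/liʃaz/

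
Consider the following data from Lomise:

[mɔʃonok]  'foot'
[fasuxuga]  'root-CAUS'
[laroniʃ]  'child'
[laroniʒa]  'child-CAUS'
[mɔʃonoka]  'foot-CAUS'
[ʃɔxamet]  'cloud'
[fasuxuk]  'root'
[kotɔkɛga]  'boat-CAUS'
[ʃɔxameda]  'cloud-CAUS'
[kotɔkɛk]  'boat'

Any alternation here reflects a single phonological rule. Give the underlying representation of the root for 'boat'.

/kotɔkɛg/

'boat' shows [g] ~ [k] at the end of the stem ([kotɔkɛga] vs [kotɔkɛk]).
The stem 'foot' ([mɔʃonoka], [mɔʃonok]) shows [k] unchanged in both environments, so [k] cannot be basic with [g] derived before the CAUS suffix.
Therefore /g/ is basic and [k] is derived by word-final obstruent devoicing (voiced obstruents become voiceless word-finally).
The underlying form of 'boat' is therefore /kotɔkɛg/.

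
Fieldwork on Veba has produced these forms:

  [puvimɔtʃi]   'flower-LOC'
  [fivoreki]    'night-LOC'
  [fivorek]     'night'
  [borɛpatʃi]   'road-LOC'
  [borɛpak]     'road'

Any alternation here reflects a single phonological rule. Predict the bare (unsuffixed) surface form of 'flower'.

'road' shows [tʃ] ~ [k] at the end of the stem ([borɛpatʃi] vs [borɛpak]).
But 'night' keeps [k] in both environments ([fivoreki], [fivorek]), so there is no rule changing /k/ to [tʃ] before the LOC suffix.
So /tʃ/ is underlying, and a rule of depalatalization — palato-alveolar /tʃ/ becomes [k] when no front vowel follows — gives [k].
The one attested form of 'flower', [puvimɔtʃi], shows underlying /puvimɔtʃ/. Applying the same rule when no front vowel follows gives [puvimɔk].

[puvimɔk]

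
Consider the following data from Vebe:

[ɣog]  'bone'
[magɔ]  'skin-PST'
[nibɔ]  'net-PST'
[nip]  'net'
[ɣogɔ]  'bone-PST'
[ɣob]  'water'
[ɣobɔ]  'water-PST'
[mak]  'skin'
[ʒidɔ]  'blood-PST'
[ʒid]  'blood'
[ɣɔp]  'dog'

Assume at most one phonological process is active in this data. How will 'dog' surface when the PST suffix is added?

The stem for 'net' ends in [b] in [nibɔ] but [p] in [nip].
Compare 'water', with invariant [b] in [ɣobɔ] and [ɣob]: an analysis with underlying /b/ and a rule producing [p] in isolation would wrongly predict alternation here too.
Therefore /p/ is basic and [b] is derived by intervocalic voicing (voiceless stops become voiced between vowels).
From [ɣɔp] the stem 'dog' is /ɣɔp/; between vowels this yields [ɣɔbɔ].

[ɣɔbɔ]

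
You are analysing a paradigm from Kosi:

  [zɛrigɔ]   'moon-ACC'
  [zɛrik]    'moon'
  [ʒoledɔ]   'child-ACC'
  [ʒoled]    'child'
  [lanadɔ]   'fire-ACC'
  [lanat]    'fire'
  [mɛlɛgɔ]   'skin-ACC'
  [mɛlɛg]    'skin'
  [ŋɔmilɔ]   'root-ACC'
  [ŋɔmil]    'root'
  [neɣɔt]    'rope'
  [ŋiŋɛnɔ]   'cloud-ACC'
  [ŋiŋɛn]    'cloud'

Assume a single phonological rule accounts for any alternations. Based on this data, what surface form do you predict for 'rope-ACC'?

In [lanadɔ] and [lanat] the final segment of 'fire' alternates: [d] ~ [t].
If /d/ were underlying and a rule turned it into [t] in isolation, 'child' would also alternate; but it has [d] in both [ʒoledɔ] and [ʒoled].
The alternation reflects intervocalic voicing: voiceless stops become voiced between vowels. /t/ is underlying.
From [neɣɔt] the stem 'rope' is /neɣɔt/; between vowels this yields [neɣɔdɔ].

[neɣɔdɔ]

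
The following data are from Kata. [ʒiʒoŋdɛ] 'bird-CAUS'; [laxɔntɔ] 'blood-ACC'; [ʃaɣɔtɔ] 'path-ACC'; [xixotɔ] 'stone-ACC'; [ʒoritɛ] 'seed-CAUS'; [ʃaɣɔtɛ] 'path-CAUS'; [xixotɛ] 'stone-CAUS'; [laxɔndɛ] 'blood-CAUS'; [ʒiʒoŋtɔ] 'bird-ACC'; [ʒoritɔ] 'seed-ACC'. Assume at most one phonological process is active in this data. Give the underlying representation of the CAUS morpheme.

/-dɛ/

The CAUS suffix surfaces as [-dɛ] and [-tɛ], depending on the final segment of the stem.
The ACC suffix, which begins with [t], is invariant after every stem; so [t] is not altered by any rule here.
So the underlying form is /-dɛ/, and voiced stops become voiceless after a vowel.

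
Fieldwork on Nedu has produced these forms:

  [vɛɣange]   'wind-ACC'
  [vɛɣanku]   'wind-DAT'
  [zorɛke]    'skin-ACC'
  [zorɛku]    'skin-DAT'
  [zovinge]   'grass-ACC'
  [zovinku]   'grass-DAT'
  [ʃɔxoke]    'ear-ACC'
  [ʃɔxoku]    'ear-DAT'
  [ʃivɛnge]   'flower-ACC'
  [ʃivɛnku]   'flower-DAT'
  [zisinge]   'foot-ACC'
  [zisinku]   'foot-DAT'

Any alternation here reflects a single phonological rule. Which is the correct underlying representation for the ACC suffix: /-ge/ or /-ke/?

The ACC suffix surfaces as [-ge] and [-ke], depending on the final segment of the stem.
The DAT suffix, which begins with [k], is invariant after every stem; so [k] is not altered by any rule here.
So the underlying form is /-ge/, and voiced stops become voiceless after a vowel.

/-ge/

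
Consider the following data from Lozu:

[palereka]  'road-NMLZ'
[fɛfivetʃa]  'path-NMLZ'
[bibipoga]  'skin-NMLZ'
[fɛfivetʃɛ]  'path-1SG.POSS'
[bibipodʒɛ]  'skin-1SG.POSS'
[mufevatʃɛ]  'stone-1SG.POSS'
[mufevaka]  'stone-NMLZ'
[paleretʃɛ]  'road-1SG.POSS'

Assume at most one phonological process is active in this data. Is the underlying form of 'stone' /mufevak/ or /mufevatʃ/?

/mufevak/

The stem for 'stone' ends in [k] in [mufevaka] but [tʃ] in [mufevatʃɛ].
But 'path' keeps [tʃ] in both environments ([fɛfivetʃa], [fɛfivetʃɛ]), so there is no rule changing /tʃ/ to [k] before the NMLZ suffix.
Therefore /k/ is basic and [tʃ] is derived by palatalization before a front vowel (/k/ and /g/ become palato-alveolar [tʃ] and [dʒ] before a front vowel).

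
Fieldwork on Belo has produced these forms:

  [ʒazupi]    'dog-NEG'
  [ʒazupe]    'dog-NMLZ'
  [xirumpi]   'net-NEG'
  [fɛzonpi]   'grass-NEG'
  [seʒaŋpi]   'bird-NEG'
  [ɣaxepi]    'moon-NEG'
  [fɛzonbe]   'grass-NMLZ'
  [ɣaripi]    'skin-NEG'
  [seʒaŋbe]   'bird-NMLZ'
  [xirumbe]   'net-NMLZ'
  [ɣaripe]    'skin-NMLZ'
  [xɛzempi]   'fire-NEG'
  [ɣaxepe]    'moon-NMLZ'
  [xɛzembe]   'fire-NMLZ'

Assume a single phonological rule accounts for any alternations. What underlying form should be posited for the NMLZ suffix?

/-be/

The NMLZ suffix surfaces as [-be] and [-pe], depending on the final segment of the stem.
The NEG suffix, which begins with [p], is invariant after every stem; so [p] is not altered by any rule here.
The NMLZ suffix is therefore /-be/ underlyingly, with post-vocalic devoicing: voiced stops become voiceless after a vowel.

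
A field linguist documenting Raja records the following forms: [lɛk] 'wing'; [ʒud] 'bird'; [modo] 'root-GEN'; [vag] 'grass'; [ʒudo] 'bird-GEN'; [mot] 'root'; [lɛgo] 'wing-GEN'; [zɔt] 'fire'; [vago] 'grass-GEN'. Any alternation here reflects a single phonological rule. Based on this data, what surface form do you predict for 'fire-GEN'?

The root 'root' surfaces as [modo] and [mot], with a stem-final [d] ~ [t] alternation.
If /d/ were underlying and a rule turned it into [t] in isolation, 'bird' would also alternate; but it has [d] in both [ʒudo] and [ʒud].
So /t/ is underlying, and a rule of intervocalic voicing — voiceless stops become voiced between vowels — gives [d].
From [zɔt] the stem 'fire' is /zɔt/; between vowels this yields [zɔdo].

[zɔdo]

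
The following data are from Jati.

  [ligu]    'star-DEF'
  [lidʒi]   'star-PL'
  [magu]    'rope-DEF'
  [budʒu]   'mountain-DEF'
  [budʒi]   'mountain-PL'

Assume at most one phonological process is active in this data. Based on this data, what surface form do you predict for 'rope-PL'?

The stem for 'star' ends in [g] in [ligu] but [dʒ] in [lidʒi].
If /dʒ/ were underlying and a rule turned it into [g] before the DEF suffix, 'mountain' would also alternate; but it has [dʒ] in both [budʒu] and [budʒi].
So /g/ is underlying, and a rule of palatalization before a front vowel — /g/ becomes palato-alveolar [dʒ] before a front vowel — gives [dʒ].
From [magu] the stem 'rope' is /mag/; before a front vowel this yields [madʒi].

[madʒi]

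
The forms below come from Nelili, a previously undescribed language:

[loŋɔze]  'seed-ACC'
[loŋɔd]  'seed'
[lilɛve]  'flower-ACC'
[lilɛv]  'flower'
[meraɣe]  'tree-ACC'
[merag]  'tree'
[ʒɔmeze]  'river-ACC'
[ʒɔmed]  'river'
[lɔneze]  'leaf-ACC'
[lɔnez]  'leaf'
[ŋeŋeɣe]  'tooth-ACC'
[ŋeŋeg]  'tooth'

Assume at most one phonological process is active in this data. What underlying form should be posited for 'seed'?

The root 'seed' surfaces as [loŋɔze] and [loŋɔd], with a stem-final [z] ~ [d] alternation.
Compare 'leaf', with invariant [z] in [lɔneze] and [lɔnez]: an analysis with underlying /z/ and a rule producing [d] in isolation would wrongly predict alternation here too.
So /d/ is underlying, and a rule of intervocalic spirantization — voiced stops become fricatives between vowels — gives [z].
So 'seed' = /loŋɔd/.

/loŋɔd/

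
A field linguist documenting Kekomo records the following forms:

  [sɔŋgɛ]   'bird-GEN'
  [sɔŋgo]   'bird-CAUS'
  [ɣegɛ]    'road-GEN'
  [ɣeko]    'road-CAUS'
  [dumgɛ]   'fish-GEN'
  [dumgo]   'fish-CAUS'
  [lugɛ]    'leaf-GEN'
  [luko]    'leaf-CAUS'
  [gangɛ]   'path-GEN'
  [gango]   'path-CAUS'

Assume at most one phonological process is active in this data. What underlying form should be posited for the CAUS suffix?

/-ko/

The CAUS morpheme has two allomorphs, [-go] and [-ko].
The GEN suffix, which begins with [g], is invariant after every stem; so [g] is not altered by any rule here.
So the underlying form is /-ko/, and voiceless stops become voiced after a nasal.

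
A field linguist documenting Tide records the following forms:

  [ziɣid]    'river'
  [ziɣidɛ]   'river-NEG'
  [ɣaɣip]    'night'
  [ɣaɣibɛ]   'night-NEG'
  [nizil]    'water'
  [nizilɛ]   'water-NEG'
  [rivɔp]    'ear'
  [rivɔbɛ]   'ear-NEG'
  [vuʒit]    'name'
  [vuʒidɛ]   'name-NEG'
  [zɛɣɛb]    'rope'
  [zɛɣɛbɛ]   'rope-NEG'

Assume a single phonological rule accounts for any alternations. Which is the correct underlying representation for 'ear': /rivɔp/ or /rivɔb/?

/rivɔp/

In [rivɔp] and [rivɔbɛ] the final segment of 'ear' alternates: [p] ~ [b].
Compare 'rope', with invariant [b] in [zɛɣɛb] and [zɛɣɛbɛ]: an analysis with underlying /b/ and a rule producing [p] in isolation would wrongly predict alternation here too.
Therefore /p/ is basic and [b] is derived by intervocalic voicing (voiceless stops become voiced between vowels).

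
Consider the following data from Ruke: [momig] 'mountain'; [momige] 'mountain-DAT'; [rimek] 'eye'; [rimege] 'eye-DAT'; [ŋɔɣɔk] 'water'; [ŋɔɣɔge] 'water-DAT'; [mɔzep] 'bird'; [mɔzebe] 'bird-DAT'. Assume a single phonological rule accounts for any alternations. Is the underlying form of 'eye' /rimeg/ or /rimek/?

/rimek/

In [rimek] and [rimege] the final segment of 'eye' alternates: [k] ~ [g].
Compare 'mountain', with invariant [g] in [momig] and [momige]: an analysis with underlying /g/ and a rule producing [k] in isolation would wrongly predict alternation here too.
The alternation reflects intervocalic voicing: voiceless stops become voiced between vowels. /k/ is underlying.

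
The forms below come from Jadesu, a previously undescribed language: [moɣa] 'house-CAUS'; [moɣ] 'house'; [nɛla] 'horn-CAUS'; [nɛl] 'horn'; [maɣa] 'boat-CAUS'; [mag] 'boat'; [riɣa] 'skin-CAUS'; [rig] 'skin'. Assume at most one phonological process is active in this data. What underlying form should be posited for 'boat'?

The root 'boat' surfaces as [maɣa] and [mag], with a stem-final [ɣ] ~ [g] alternation.
Compare 'house', with invariant [ɣ] in [moɣa] and [moɣ]: an analysis with underlying /ɣ/ and a rule producing [g] in isolation would wrongly predict alternation here too.
So /g/ is underlying, and a rule of intervocalic spirantization — voiced stops become fricatives between vowels — gives [ɣ].

/mag/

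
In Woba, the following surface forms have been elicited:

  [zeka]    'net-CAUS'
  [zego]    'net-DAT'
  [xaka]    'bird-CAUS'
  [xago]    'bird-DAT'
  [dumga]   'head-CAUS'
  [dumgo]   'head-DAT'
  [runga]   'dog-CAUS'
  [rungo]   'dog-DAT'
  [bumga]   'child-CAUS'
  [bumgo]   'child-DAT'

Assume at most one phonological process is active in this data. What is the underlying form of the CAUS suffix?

/-ka/

The CAUS suffix surfaces as [-ga] and [-ka], depending on the final segment of the stem.
The DAT suffix, which begins with [g], is invariant after every stem; so [g] is not altered by any rule here.
The CAUS suffix is therefore /-ka/ underlyingly, with post-nasal voicing: voiceless stops become voiced after a nasal.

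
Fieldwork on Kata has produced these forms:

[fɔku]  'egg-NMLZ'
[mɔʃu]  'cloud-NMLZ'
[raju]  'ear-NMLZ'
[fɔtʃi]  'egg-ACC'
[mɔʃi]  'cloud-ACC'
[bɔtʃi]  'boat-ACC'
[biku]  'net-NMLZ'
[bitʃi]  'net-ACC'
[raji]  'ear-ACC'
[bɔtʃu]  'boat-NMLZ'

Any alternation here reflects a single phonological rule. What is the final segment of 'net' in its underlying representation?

In [biku] and [bitʃi] the final segment of 'net' alternates: [k] ~ [tʃ].
Compare 'boat', with invariant [tʃ] in [bɔtʃu] and [bɔtʃi]: an analysis with underlying /tʃ/ and a rule producing [k] before the NMLZ suffix would wrongly predict alternation here too.
The alternation reflects palatalization before a front vowel: /k/ becomes palato-alveolar [tʃ] before a front vowel. /k/ is underlying.

/k/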